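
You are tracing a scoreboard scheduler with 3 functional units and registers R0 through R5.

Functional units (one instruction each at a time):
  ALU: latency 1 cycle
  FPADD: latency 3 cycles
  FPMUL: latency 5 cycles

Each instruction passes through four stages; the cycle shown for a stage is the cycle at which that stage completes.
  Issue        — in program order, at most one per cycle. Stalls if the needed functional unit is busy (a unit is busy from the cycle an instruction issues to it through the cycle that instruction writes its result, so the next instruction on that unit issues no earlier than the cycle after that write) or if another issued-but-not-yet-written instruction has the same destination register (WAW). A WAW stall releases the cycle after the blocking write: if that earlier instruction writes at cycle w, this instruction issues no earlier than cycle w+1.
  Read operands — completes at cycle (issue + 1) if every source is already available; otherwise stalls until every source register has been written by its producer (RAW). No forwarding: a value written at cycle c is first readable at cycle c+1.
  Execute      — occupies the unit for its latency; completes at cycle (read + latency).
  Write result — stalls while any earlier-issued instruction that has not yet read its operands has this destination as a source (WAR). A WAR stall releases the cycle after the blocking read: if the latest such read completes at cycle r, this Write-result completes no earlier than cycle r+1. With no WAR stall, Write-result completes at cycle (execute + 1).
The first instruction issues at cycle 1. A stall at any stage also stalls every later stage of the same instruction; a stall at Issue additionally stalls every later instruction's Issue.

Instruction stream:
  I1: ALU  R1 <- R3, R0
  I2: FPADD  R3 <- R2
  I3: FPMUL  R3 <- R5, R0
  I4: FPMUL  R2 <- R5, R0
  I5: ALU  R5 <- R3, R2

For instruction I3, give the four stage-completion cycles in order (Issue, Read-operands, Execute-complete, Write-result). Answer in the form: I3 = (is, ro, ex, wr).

I3 = (8, 9, 14, 15)

  I1 | 1 | 2 | 3 | 4
  I2 | 2 | 3 | 6 | 7
  I3 | 8 | 9 | 14 | 15   WAW R3: wait I2 write@7
  I4 | 16 | 17 | 22 | 23   struct: FPMUL busy until I3 writes@15
  I5 | 17 | 24 | 25 | 26   RAW R2: wait I4 write@23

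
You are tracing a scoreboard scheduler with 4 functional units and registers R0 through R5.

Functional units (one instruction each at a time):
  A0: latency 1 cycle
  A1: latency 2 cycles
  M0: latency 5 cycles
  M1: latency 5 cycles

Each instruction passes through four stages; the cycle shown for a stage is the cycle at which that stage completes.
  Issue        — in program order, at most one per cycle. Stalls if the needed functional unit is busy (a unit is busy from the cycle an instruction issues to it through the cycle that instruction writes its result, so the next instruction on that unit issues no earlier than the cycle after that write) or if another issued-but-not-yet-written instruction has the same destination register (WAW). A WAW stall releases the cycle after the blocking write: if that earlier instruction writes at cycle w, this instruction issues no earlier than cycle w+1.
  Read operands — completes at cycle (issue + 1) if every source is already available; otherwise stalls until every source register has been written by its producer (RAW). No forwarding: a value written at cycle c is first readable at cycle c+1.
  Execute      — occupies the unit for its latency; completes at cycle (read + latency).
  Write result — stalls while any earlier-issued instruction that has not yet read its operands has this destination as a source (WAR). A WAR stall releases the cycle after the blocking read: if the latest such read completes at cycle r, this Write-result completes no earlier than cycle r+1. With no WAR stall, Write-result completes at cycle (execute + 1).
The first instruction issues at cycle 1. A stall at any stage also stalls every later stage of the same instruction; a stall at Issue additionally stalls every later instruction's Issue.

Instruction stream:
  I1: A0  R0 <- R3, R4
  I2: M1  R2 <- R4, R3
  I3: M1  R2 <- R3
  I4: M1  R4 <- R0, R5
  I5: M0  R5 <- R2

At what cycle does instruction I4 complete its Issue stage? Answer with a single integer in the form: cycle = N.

[1] I1→A0
[2] I1 RO | I2→M1
[3] I1 EX | I2 RO
[4] I1 WR R0
[8] I2 EX
[9] I2 WR R2
[10] I3→M1
[11] I3 RO
[16] I3 EX
[17] I3 WR R2
[18] I4→M1
[19] I4 RO | I5→M0
[20] I5 RO
[24] I4 EX
[25] I4 WR R4 | I5 EX
[26] I5 WR R5

cycle = 18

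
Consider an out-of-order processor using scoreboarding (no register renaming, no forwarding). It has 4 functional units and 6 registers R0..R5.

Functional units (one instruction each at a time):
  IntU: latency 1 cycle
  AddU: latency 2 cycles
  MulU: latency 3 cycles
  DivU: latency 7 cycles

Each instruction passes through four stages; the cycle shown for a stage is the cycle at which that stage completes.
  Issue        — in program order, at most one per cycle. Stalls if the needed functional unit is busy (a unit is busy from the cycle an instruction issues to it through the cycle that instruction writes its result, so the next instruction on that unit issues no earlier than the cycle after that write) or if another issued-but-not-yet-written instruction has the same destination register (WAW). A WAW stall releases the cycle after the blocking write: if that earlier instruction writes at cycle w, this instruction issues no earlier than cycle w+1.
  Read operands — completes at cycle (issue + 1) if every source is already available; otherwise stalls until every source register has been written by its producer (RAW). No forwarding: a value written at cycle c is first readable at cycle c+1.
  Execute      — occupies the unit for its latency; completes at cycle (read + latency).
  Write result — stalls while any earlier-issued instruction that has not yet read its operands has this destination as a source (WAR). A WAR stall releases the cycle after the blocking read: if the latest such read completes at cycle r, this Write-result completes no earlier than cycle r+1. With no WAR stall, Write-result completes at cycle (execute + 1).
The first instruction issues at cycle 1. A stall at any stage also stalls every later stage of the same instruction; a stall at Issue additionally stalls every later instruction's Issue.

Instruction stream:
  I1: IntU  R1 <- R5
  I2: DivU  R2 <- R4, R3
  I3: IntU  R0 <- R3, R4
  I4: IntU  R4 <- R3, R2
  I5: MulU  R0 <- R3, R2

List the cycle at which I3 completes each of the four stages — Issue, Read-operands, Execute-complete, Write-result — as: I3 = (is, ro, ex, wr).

I3 = (5, 6, 7, 8)

I1: IS=1 RO=2 EX=3 WR=4
I2: IS=2 RO=3 EX=10 WR=11
I3: IS=5 RO=6 EX=7 WR=8  [struct: IntU busy until I1 writes@4]
I4: IS=9 RO=12 EX=13 WR=14  [struct: IntU busy until I3 writes@8; RAW R2: wait I2 write@11]
I5: IS=10 RO=12 EX=15 WR=16  [RAW R2: wait I2 write@11]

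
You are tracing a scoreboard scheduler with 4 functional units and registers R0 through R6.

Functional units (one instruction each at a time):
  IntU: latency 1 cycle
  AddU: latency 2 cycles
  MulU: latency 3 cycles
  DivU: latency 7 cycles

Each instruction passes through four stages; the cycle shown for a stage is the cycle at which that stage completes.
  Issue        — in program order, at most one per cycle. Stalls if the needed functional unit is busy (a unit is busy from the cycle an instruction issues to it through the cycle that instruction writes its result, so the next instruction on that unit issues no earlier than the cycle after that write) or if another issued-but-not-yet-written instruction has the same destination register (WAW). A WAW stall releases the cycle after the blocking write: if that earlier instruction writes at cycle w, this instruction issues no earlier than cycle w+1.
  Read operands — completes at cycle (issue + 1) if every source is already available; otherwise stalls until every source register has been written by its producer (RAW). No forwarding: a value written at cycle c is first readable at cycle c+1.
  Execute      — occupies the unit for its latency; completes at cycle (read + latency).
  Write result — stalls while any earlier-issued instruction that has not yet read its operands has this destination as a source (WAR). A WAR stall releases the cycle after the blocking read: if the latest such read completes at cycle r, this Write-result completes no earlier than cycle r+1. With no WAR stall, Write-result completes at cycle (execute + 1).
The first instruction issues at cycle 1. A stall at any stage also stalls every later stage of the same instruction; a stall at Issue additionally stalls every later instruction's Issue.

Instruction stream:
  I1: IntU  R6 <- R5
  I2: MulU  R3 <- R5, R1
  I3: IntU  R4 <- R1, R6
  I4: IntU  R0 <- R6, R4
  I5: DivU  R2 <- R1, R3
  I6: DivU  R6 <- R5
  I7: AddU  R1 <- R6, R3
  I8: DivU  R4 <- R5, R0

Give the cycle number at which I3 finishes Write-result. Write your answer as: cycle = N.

1) issue 1, read 2, done 3, write 4
2) issue 2, read 3, done 6, write 7
3) issue 5, read 6, done 7, write 8  <struct: IntU busy until I1 writes@4>
4) issue 9, read 10, done 11, write 12  <struct: IntU busy until I3 writes@8>
5) issue 10, read 11, done 18, write 19
6) issue 20, read 21, done 28, write 29  <struct: DivU busy until I5 writes@19>
7) issue 21, read 30, done 32, write 33  <RAW R6: wait I6 write@29>
8) issue 30, read 31, done 38, write 39  <struct: DivU busy until I6 writes@29>

cycle = 8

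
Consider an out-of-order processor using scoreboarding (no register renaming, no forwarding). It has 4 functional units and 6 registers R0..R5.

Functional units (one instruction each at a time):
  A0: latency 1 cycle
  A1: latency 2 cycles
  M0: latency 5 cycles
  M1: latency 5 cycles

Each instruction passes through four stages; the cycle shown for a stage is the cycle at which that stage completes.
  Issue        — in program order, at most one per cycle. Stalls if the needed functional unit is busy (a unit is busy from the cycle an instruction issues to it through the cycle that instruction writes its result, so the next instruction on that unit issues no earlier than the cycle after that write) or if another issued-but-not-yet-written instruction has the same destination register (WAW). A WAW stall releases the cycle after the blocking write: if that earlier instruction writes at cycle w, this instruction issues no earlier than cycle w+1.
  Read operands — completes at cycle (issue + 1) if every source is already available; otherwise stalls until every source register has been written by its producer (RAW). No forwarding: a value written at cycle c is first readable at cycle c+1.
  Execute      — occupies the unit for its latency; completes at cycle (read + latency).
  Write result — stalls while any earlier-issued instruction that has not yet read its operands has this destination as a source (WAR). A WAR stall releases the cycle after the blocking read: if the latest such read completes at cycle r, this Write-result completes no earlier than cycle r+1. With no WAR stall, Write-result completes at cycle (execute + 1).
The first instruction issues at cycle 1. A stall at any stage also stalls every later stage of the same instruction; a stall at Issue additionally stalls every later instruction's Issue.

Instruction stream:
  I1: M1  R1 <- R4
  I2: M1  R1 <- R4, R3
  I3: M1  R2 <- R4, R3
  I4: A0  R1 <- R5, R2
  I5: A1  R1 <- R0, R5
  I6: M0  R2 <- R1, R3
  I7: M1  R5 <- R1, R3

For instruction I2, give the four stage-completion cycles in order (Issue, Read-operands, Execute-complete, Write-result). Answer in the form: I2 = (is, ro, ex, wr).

cycle 1: I1→M1
cycle 2: I1 RO
cycle 7: I1 EX
cycle 8: I1 WR R1
cycle 9: I2→M1
cycle 10: I2 RO
cycle 15: I2 EX
cycle 16: I2 WR R1
cycle 17: I3→M1
cycle 18: I3 RO, I4→A0
cycle 23: I3 EX
cycle 24: I3 WR R2
cycle 25: I4 RO
cycle 26: I4 EX
cycle 27: I4 WR R1
cycle 28: I5→A1
cycle 29: I5 RO, I6→M0
cycle 30: I7→M1
cycle 31: I5 EX
cycle 32: I5 WR R1
cycle 33: I6 RO, I7 RO
cycle 38: I6 EX, I7 EX
cycle 39: I6 WR R2, I7 WR R5

I2 = (9, 10, 15, 16)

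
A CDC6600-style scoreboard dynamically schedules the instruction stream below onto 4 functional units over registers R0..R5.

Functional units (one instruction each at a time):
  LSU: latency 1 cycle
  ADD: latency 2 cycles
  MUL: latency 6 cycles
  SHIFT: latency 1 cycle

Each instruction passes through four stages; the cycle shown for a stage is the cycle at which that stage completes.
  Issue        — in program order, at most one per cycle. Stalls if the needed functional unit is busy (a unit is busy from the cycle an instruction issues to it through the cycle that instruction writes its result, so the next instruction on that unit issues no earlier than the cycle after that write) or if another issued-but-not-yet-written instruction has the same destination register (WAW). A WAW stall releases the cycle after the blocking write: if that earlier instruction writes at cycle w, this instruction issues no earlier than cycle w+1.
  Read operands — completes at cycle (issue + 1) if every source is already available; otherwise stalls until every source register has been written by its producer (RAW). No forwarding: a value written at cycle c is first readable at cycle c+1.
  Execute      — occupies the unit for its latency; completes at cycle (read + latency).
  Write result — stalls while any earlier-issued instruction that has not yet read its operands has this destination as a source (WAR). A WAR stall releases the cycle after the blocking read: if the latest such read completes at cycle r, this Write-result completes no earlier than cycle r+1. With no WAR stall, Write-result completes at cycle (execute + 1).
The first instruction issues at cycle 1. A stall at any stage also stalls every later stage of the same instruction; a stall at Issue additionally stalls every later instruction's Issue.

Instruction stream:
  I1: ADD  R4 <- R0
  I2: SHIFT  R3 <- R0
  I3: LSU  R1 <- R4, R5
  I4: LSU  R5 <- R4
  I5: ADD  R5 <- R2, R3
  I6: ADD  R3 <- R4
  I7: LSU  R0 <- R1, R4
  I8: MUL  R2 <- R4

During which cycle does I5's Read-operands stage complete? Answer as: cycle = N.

cycle = 14

t=1  issue I1 (ADD)
t=2  I1 read-ops · issue I2 (SHIFT)
t=3  I2 read-ops · issue I3 (LSU)
t=4  I1 finished on ADD · I2 finished on SHIFT
t=5  I1→R4 · I2→R3
t=6  I3 read-ops
t=7  I3 finished on LSU
t=8  I3→R1
t=9  issue I4 (LSU)
t=10  I4 read-ops
t=11  I4 finished on LSU
t=12  I4→R5
t=13  issue I5 (ADD)
t=14  I5 read-ops
t=16  I5 finished on ADD
t=17  I5→R5
t=18  issue I6 (ADD)
t=19  I6 read-ops · issue I7 (LSU)
t=20  I7 read-ops · issue I8 (MUL)
t=21  I6 finished on ADD · I7 finished on LSU · I8 read-ops
t=22  I6→R3 · I7→R0
t=27  I8 finished on MUL
t=28  I8→R2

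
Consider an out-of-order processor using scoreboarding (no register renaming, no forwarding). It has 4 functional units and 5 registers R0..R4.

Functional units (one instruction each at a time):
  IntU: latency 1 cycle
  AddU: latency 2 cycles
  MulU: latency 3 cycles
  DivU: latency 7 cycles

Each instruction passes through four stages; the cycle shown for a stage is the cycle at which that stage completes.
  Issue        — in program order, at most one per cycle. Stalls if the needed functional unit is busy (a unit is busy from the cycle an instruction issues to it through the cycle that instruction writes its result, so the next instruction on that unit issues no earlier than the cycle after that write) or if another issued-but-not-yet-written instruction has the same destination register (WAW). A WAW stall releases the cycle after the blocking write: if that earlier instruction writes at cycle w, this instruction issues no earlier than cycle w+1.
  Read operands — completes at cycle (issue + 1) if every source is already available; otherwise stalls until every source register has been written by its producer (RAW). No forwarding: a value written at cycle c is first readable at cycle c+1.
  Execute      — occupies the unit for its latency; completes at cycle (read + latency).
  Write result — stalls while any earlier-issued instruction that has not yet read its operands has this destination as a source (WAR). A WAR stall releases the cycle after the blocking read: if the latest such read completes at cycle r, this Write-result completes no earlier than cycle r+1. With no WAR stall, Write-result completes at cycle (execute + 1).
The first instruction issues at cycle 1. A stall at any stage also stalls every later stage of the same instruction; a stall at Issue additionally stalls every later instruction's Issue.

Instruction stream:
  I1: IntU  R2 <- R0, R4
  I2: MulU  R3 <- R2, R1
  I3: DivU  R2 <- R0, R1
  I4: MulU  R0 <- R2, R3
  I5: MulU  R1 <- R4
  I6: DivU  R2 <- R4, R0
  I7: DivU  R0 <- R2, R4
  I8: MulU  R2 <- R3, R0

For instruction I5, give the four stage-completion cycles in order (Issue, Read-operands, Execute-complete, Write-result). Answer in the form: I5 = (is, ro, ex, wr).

[1] issue I1 (IntU)
[2] I1 read-ops · issue I2 (MulU)
[3] I1 finished on IntU
[4] I1→R2
[5] I2 read-ops · issue I3 (DivU)
[6] I3 read-ops
[8] I2 finished on MulU
[9] I2→R3
[10] issue I4 (MulU)
[13] I3 finished on DivU
[14] I3→R2
[15] I4 read-ops
[18] I4 finished on MulU
[19] I4→R0
[20] issue I5 (MulU)
[21] I5 read-ops · issue I6 (DivU)
[22] I6 read-ops
[24] I5 finished on MulU
[25] I5→R1
[29] I6 finished on DivU
[30] I6→R2
[31] issue I7 (DivU)
[32] I7 read-ops · issue I8 (MulU)
[39] I7 finished on DivU
[40] I7→R0
[41] I8 read-ops
[44] I8 finished on MulU
[45] I8→R2

I5 = (20, 21, 24, 25)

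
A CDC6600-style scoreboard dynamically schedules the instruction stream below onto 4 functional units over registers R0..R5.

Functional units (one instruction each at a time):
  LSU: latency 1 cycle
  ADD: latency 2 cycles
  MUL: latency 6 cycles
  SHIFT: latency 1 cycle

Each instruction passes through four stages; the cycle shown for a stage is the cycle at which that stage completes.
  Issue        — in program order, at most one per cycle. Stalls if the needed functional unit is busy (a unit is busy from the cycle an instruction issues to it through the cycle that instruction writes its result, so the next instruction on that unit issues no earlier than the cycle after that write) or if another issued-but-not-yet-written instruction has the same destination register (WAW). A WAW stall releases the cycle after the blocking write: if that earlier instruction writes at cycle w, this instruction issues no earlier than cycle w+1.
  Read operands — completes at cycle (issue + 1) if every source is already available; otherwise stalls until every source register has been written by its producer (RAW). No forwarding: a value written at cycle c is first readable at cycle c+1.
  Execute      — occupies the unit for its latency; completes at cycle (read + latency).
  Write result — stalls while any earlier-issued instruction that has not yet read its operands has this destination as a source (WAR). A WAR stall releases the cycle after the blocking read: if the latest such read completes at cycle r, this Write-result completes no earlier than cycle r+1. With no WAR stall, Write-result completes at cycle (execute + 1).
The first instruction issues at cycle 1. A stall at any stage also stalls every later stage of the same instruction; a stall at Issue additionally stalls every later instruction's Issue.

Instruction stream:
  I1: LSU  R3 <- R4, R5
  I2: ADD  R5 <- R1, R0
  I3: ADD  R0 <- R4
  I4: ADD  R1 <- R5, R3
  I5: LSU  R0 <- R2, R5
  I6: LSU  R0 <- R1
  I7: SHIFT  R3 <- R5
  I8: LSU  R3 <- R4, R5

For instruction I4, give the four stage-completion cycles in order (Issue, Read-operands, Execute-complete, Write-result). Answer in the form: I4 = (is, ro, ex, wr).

I4 = (12, 13, 15, 16)

t=1  I1 dispatched to LSU
t=2  I1 operands ready, I2 dispatched to ADD
t=3  I1 complete, I2 operands ready
t=4  R3←I1
t=5  I2 complete
t=6  R5←I2
t=7  I3 dispatched to ADD
t=8  I3 operands ready
t=10  I3 complete
t=11  R0←I3
t=12  I4 dispatched to ADD
t=13  I4 operands ready, I5 dispatched to LSU
t=14  I5 operands ready
t=15  I4 complete, I5 complete
t=16  R1←I4, R0←I5
t=17  I6 dispatched to LSU
t=18  I6 operands ready, I7 dispatched to SHIFT
t=19  I6 complete, I7 operands ready
t=20  R0←I6, I7 complete
t=21  R3←I7
t=22  I8 dispatched to LSU
t=23  I8 operands ready
t=24  I8 complete
t=25  R3←I8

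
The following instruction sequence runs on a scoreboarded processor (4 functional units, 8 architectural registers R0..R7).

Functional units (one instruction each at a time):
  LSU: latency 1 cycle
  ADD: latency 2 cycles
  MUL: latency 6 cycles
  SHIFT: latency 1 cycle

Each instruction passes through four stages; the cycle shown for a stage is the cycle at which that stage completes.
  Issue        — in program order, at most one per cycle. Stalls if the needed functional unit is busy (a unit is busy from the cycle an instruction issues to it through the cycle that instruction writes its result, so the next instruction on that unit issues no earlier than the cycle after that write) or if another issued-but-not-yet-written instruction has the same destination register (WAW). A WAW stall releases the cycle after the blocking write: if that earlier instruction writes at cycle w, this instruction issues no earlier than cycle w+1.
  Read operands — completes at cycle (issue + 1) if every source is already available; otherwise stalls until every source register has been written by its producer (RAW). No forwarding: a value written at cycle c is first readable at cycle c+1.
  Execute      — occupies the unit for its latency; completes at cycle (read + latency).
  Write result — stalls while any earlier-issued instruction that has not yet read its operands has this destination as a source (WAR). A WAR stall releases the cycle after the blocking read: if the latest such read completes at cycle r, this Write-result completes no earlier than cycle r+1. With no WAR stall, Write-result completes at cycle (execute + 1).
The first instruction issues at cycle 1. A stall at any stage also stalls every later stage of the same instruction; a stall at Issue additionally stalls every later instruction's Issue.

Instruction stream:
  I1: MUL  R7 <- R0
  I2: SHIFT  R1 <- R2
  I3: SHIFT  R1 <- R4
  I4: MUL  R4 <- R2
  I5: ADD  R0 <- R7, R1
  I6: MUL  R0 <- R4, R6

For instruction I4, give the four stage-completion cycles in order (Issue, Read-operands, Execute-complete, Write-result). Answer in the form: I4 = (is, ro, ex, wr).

I4 = (10, 11, 17, 18)

cycle 1: I1 dispatched to MUL
cycle 2: I1 operands ready · I2 dispatched to SHIFT
cycle 3: I2 operands ready
cycle 4: I2 complete
cycle 5: R1←I2
cycle 6: I3 dispatched to SHIFT
cycle 7: I3 operands ready
cycle 8: I1 complete · I3 complete
cycle 9: R7←I1 · R1←I3
cycle 10: I4 dispatched to MUL
cycle 11: I4 operands ready · I5 dispatched to ADD
cycle 12: I5 operands ready
cycle 14: I5 complete
cycle 15: R0←I5
cycle 17: I4 complete
cycle 18: R4←I4
cycle 19: I6 dispatched to MUL
cycle 20: I6 operands ready
cycle 26: I6 complete
cycle 27: R0←I6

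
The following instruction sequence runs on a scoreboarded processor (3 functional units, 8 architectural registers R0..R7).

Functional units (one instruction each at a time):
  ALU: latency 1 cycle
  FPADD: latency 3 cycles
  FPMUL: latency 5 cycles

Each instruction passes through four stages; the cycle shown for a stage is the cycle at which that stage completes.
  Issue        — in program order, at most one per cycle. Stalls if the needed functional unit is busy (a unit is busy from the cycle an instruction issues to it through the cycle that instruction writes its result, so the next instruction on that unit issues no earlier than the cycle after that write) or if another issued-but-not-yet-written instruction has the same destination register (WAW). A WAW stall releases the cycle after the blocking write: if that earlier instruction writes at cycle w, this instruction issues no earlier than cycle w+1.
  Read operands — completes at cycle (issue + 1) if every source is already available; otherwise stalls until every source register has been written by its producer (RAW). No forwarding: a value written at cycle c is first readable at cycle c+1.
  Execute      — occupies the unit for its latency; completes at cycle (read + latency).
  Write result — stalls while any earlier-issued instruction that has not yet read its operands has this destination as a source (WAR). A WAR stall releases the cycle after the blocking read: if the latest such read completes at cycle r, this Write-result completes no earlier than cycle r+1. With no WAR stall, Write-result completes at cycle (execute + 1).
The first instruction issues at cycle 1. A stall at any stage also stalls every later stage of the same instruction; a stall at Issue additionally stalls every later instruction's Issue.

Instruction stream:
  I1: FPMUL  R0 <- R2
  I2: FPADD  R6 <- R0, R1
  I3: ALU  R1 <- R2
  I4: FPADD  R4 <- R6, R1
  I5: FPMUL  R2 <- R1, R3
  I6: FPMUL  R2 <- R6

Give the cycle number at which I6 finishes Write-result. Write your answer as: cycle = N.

cycle = 30

c1: I1 issues→FPMUL
c2: I1 reads | I2 issues→FPADD
c3: I3 issues→ALU
c4: I3 reads
c5: I3 exec-done
c7: I1 exec-done
c8: I1 writes R0
c9: I2 reads
c10: I3 writes R1
c12: I2 exec-done
c13: I2 writes R6
c14: I4 issues→FPADD
c15: I4 reads | I5 issues→FPMUL
c16: I5 reads
c18: I4 exec-done
c19: I4 writes R4
c21: I5 exec-done
c22: I5 writes R2
c23: I6 issues→FPMUL
c24: I6 reads
c29: I6 exec-done
c30: I6 writes R2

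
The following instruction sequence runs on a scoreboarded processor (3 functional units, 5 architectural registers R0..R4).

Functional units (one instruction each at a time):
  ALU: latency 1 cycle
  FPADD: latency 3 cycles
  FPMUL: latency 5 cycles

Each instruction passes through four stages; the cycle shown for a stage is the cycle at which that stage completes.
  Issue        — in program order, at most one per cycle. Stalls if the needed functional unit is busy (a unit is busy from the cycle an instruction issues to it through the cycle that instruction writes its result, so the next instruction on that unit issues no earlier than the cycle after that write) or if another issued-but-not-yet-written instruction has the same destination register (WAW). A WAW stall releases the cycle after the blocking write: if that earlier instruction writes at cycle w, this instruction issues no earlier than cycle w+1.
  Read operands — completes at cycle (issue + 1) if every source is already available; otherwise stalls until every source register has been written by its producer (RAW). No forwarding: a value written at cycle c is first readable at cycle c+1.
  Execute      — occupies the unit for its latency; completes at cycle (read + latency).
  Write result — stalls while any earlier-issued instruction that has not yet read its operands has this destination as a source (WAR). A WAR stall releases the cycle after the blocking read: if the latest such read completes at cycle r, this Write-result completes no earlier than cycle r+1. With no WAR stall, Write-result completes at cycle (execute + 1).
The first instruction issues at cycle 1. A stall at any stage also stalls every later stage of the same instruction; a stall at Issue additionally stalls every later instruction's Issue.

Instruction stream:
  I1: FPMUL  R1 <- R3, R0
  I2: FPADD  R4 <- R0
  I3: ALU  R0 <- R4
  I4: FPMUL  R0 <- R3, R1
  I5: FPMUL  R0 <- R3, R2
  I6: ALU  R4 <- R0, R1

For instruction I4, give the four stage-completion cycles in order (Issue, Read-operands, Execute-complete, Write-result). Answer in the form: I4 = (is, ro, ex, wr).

I1 -> (1, 2, 7, 8)
I2 -> (2, 3, 6, 7)
I3 -> (3, 8, 9, 10)  // RAW R4: wait I2 write@7
I4 -> (11, 12, 17, 18)  // WAW R0: wait I3 write@10
I5 -> (19, 20, 25, 26)  // struct: FPMUL busy until I4 writes@18
I6 -> (20, 27, 28, 29)  // RAW R0: wait I5 write@26

I4 = (11, 12, 17, 18)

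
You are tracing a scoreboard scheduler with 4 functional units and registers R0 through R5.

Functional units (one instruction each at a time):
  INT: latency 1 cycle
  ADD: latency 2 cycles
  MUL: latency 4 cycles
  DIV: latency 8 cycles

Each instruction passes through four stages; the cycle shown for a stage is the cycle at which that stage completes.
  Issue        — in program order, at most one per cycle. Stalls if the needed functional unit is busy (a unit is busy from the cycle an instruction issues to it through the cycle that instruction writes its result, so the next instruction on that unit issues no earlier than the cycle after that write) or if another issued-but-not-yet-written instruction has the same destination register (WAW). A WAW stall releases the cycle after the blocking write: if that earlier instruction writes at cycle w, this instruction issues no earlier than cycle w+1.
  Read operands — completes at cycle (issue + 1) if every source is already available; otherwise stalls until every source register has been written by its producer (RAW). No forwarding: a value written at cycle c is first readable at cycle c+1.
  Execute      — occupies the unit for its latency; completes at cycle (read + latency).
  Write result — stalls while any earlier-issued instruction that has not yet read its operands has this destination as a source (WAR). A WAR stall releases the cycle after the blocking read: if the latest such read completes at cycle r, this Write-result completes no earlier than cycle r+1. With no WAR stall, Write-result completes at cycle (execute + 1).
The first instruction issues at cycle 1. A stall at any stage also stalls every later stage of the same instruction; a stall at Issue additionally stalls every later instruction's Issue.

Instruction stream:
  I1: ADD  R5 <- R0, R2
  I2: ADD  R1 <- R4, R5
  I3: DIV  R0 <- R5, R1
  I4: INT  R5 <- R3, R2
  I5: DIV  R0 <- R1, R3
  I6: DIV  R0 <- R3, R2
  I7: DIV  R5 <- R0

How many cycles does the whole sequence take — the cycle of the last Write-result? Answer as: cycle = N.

cycle = 53

[1] I1 dispatched to ADD
[2] I1 operands ready
[4] I1 complete
[5] R5←I1
[6] I2 dispatched to ADD
[7] I2 operands ready; I3 dispatched to DIV
[8] I4 dispatched to INT
[9] I2 complete; I4 operands ready
[10] R1←I2; I4 complete
[11] I3 operands ready
[12] R5←I4
[19] I3 complete
[20] R0←I3
[21] I5 dispatched to DIV
[22] I5 operands ready
[30] I5 complete
[31] R0←I5
[32] I6 dispatched to DIV
[33] I6 operands ready
[41] I6 complete
[42] R0←I6
[43] I7 dispatched to DIV
[44] I7 operands ready
[52] I7 complete
[53] R5←I7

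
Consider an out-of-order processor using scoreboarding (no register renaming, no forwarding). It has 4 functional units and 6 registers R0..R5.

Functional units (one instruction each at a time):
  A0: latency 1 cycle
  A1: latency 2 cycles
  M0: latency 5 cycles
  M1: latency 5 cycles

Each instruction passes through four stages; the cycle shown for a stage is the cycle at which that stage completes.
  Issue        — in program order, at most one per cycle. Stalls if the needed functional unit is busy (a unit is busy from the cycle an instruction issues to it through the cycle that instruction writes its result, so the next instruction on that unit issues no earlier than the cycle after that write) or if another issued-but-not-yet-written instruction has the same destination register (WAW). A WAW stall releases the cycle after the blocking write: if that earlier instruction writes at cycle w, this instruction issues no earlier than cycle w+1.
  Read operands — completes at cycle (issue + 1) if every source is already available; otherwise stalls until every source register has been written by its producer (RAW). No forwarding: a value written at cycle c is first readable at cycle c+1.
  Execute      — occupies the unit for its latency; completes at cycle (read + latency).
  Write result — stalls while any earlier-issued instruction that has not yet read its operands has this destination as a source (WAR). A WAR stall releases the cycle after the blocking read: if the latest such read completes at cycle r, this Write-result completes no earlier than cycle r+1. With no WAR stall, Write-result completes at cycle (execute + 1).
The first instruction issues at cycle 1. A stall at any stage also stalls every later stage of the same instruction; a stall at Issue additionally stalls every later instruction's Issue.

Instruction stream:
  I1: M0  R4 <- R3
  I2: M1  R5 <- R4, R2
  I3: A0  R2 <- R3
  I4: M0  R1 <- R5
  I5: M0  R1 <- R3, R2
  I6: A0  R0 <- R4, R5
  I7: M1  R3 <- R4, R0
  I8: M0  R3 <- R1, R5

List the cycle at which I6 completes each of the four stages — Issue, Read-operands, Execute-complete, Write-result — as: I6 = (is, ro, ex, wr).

cycle 1: I1→M0
cycle 2: I1 RO · I2→M1
cycle 3: I3→A0
cycle 4: I3 RO
cycle 5: I3 EX
cycle 7: I1 EX
cycle 8: I1 WR R4
cycle 9: I2 RO · I4→M0
cycle 10: I3 WR R2
cycle 14: I2 EX
cycle 15: I2 WR R5
cycle 16: I4 RO
cycle 21: I4 EX
cycle 22: I4 WR R1
cycle 23: I5→M0
cycle 24: I5 RO · I6→A0
cycle 25: I6 RO · I7→M1
cycle 26: I6 EX
cycle 27: I6 WR R0
cycle 28: I7 RO
cycle 29: I5 EX
cycle 30: I5 WR R1
cycle 33: I7 EX
cycle 34: I7 WR R3
cycle 35: I8→M0
cycle 36: I8 RO
cycle 41: I8 EX
cycle 42: I8 WR R3

I6 = (24, 25, 26, 27)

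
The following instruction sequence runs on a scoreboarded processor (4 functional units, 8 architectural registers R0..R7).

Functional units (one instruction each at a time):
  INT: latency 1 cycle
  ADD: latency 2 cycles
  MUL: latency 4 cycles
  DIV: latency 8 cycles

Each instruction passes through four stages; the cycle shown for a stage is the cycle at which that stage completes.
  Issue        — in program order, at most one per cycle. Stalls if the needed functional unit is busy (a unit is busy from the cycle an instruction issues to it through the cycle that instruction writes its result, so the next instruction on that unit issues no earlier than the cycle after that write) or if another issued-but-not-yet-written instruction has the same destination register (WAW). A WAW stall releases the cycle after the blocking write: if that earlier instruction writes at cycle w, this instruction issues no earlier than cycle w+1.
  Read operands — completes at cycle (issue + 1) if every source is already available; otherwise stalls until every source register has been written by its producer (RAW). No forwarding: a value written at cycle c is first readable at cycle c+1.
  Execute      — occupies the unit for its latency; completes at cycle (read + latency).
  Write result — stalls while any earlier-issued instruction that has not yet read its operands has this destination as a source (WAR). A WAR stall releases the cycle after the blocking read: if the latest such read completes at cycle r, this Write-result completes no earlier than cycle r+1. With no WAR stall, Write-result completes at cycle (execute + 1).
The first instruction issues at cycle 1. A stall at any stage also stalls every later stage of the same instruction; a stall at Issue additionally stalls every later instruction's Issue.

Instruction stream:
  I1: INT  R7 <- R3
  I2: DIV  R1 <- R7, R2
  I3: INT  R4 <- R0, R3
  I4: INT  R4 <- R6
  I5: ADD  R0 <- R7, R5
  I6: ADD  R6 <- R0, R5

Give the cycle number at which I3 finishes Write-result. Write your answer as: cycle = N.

I1 -> (1, 2, 3, 4)
I2 -> (2, 5, 13, 14)  // RAW R7: wait I1 write@4
I3 -> (5, 6, 7, 8)  // struct: INT busy until I1 writes@4
I4 -> (9, 10, 11, 12)  // struct: INT busy until I3 writes@8
I5 -> (10, 11, 13, 14)
I6 -> (15, 16, 18, 19)  // struct: ADD busy until I5 writes@14

cycle = 8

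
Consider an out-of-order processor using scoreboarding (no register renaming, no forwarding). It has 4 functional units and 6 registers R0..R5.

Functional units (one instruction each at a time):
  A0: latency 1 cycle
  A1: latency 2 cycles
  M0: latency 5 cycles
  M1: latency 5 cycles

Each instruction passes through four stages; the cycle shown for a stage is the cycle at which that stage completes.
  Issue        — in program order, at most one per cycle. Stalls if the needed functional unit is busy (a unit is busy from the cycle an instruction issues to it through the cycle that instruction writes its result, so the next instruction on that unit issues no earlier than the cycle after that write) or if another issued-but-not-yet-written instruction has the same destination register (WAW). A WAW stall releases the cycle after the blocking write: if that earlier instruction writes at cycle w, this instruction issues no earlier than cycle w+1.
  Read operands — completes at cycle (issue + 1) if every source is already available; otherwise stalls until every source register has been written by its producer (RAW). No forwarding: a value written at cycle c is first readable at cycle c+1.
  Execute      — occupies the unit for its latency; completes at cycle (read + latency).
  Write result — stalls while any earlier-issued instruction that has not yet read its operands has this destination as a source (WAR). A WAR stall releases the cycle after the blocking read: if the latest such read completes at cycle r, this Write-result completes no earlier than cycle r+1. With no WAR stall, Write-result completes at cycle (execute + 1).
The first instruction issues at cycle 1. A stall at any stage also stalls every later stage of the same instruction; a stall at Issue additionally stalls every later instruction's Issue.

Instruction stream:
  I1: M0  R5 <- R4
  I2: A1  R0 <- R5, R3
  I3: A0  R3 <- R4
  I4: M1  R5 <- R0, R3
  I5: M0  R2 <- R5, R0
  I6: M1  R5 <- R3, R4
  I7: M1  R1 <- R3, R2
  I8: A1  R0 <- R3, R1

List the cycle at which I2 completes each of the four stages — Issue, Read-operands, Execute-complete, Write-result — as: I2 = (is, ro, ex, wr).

t=1  issue I1 (M0)
t=2  I1 read-ops, issue I2 (A1)
t=3  issue I3 (A0)
t=4  I3 read-ops
t=5  I3 finished on A0
t=7  I1 finished on M0
t=8  I1→R5
t=9  I2 read-ops, issue I4 (M1)
t=10  I3→R3, issue I5 (M0)
t=11  I2 finished on A1
t=12  I2→R0
t=13  I4 read-ops
t=18  I4 finished on M1
t=19  I4→R5
t=20  I5 read-ops, issue I6 (M1)
t=21  I6 read-ops
t=25  I5 finished on M0
t=26  I5→R2, I6 finished on M1
t=27  I6→R5
t=28  issue I7 (M1)
t=29  I7 read-ops, issue I8 (A1)
t=34  I7 finished on M1
t=35  I7→R1
t=36  I8 read-ops
t=38  I8 finished on A1
t=39  I8→R0

I2 = (2, 9, 11, 12)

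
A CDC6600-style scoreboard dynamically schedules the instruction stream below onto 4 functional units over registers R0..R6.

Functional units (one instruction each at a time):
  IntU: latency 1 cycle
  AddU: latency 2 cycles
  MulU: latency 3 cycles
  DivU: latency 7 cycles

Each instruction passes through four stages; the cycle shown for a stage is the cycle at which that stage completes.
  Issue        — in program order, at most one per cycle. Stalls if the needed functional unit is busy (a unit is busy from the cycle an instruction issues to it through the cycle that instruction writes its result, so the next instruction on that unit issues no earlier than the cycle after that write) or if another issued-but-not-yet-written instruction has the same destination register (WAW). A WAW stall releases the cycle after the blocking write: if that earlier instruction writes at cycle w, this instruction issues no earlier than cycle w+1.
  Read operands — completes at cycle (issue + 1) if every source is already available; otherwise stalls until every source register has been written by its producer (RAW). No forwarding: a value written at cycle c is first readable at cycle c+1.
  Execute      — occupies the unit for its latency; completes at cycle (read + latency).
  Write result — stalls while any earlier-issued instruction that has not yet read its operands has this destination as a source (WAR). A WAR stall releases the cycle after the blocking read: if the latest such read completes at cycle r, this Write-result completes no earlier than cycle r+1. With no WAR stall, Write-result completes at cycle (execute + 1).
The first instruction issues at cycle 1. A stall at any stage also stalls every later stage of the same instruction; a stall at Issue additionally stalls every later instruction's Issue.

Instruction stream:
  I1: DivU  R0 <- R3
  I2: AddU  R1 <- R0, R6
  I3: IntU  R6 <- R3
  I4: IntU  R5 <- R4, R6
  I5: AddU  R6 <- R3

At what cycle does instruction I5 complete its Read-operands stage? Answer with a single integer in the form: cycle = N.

I1: IS=1 RO=2 EX=9 WR=10
I2: IS=2 RO=11 EX=13 WR=14  [RAW R0: wait I1 write@10]
I3: IS=3 RO=4 EX=5 WR=12  [WAR R6: wait I2 read@11]
I4: IS=13 RO=14 EX=15 WR=16  [struct: IntU busy until I3 writes@12]
I5: IS=15 RO=16 EX=18 WR=19  [struct: AddU busy until I2 writes@14]

cycle = 16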